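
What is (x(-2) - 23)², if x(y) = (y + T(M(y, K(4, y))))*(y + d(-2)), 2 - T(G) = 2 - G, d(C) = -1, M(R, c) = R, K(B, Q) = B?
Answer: 121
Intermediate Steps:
T(G) = G (T(G) = 2 - (2 - G) = 2 + (-2 + G) = G)
x(y) = 2*y*(-1 + y) (x(y) = (y + y)*(y - 1) = (2*y)*(-1 + y) = 2*y*(-1 + y))
(x(-2) - 23)² = (2*(-2)*(-1 - 2) - 23)² = (2*(-2)*(-3) - 23)² = (12 - 23)² = (-11)² = 121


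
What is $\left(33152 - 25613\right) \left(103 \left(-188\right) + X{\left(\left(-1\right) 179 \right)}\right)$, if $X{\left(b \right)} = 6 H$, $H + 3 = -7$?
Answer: $-146437536$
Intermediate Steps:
$H = -10$ ($H = -3 - 7 = -10$)
$X{\left(b \right)} = -60$ ($X{\left(b \right)} = 6 \left(-10\right) = -60$)
$\left(33152 - 25613\right) \left(103 \left(-188\right) + X{\left(\left(-1\right) 179 \right)}\right) = \left(33152 - 25613\right) \left(103 \left(-188\right) - 60\right) = 7539 \left(-19364 - 60\right) = 7539 \left(-19424\right) = -146437536$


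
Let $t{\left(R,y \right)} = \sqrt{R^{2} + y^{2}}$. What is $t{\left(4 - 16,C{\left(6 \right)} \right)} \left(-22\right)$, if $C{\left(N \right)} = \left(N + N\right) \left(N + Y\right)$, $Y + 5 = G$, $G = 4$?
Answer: $- 264 \sqrt{26} \approx -1346.1$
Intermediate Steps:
$Y = -1$ ($Y = -5 + 4 = -1$)
$C{\left(N \right)} = 2 N \left(-1 + N\right)$ ($C{\left(N \right)} = \left(N + N\right) \left(N - 1\right) = 2 N \left(-1 + N\right)$)
$t{\left(4 - 16,C{\left(6 \right)} \right)} \left(-22\right) = \sqrt{\left(4 - 16\right)^{2} + \left(2 \cdot 6 \left(-1 + 6\right)\right)^{2}} \left(-22\right) = \sqrt{\left(4 - 16\right)^{2} + \left(2 \cdot 6 \cdot 5\right)^{2}} \left(-22\right) = \sqrt{\left(-12\right)^{2} + 60^{2}} \left(-22\right) = \sqrt{144 + 3600} \left(-22\right) = \sqrt{3744} \left(-22\right) = 12 \sqrt{26} \left(-22\right) = - 264 \sqrt{26}$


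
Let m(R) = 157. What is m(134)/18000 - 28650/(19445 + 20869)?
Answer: -84895117/120942000 ≈ -0.70195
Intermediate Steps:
m(134)/18000 - 28650/(19445 + 20869) = 157/18000 - 28650/(19445 + 20869) = 157*(1/18000) - 28650/40314 = 157/18000 - 28650*1/40314 = 157/18000 - 4775/6719 = -84895117/120942000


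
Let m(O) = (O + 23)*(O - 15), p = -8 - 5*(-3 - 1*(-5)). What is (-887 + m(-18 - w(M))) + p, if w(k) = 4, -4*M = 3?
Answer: -942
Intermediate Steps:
M = -3/4 (M = -1/4*3 = -3/4 ≈ -0.75000)
p = -18 (p = -8 - 5*(-3 + 5) = -8 - 5*2 = -8 - 10 = -18)
m(O) = (-15 + O)*(23 + O) (m(O) = (23 + O)*(-15 + O) = (-15 + O)*(23 + O))
(-887 + m(-18 - w(M))) + p = (-887 + (-345 + (-18 - 1*4)**2 + 8*(-18 - 1*4))) - 18 = (-887 + (-345 + (-18 - 4)**2 + 8*(-18 - 4))) - 18 = (-887 + (-345 + (-22)**2 + 8*(-22))) - 18 = (-887 + (-345 + 484 - 176)) - 18 = (-887 - 37) - 18 = -924 - 18 = -942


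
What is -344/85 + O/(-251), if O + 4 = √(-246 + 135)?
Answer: -86004/21335 - I*√111/251 ≈ -4.0311 - 0.041975*I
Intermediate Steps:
O = -4 + I*√111 (O = -4 + √(-246 + 135) = -4 + √(-111) = -4 + I*√111 ≈ -4.0 + 10.536*I)
-344/85 + O/(-251) = -344/85 + (-4 + I*√111)/(-251) = -344*1/85 + (-4 + I*√111)*(-1/251) = -344/85 + (4/251 - I*√111/251) = -86004/21335 - I*√111/251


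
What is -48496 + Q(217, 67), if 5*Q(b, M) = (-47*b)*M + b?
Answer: -925596/5 ≈ -1.8512e+5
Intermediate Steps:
Q(b, M) = b/5 - 47*M*b/5 (Q(b, M) = ((-47*b)*M + b)/5 = (-47*M*b + b)/5 = (b - 47*M*b)/5 = b/5 - 47*M*b/5)
-48496 + Q(217, 67) = -48496 + (⅕)*217*(1 - 47*67) = -48496 + (⅕)*217*(1 - 3149) = -48496 + (⅕)*217*(-3148) = -48496 - 683116/5 = -925596/5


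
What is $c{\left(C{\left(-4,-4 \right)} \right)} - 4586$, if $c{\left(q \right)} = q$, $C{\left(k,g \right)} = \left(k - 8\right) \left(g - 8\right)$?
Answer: $-4442$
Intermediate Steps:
$C{\left(k,g \right)} = \left(-8 + g\right) \left(-8 + k\right)$ ($C{\left(k,g \right)} = \left(-8 + k\right) \left(-8 + g\right) = \left(-8 + g\right) \left(-8 + k\right)$)
$c{\left(C{\left(-4,-4 \right)} \right)} - 4586 = \left(64 - -32 - -32 - -16\right) - 4586 = \left(64 + 32 + 32 + 16\right) - 4586 = 144 - 4586 = -4442$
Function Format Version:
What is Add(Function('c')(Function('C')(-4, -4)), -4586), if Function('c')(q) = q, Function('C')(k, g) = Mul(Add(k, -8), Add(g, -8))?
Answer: -4442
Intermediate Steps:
Function('C')(k, g) = Mul(Add(-8, g), Add(-8, k)) (Function('C')(k, g) = Mul(Add(-8, k), Add(-8, g)) = Mul(Add(-8, g), Add(-8, k)))
Add(Function('c')(Function('C')(-4, -4)), -4586) = Add(Add(64, Mul(-8, -4), Mul(-8, -4), Mul(-4, -4)), -4586) = Add(Add(64, 32, 32, 16), -4586) = Add(144, -4586) = -4442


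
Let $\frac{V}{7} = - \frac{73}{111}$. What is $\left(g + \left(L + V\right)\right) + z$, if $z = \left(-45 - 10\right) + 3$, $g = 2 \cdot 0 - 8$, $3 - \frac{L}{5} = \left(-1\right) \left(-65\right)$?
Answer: $- \frac{41581}{111} \approx -374.6$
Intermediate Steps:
$V = - \frac{511}{111}$ ($V = 7 \left(- \frac{73}{111}\right) = - \frac{511}{111} \approx -4.6036$)
$L = -310$ ($L = 15 - 5 \left(\left(-1\right) \left(-65\right)\right) = 15 - 325 = -310$)
$g = -8$ ($g = 0 - 8 = -8$)
$z = -52$ ($z = \left(-45 - 10\right) + 3 = -55 + 3 = -52$)
$\left(g + \left(L + V\right)\right) + z = \left(-8 - \frac{34921}{111}\right) - 52 = - \frac{35809}{111} - 52 = - \frac{41581}{111}$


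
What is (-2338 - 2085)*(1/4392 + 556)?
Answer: -10800758119/4392 ≈ -2.4592e+6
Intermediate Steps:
(-2338 - 2085)*(1/4392 + 556) = -4423*(1/4392 + 556) = -4423*2441953/4392 = -10800758119/4392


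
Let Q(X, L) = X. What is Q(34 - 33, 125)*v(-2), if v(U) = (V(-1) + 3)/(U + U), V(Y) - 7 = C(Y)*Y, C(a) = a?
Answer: -11/4 ≈ -2.7500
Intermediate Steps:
V(Y) = 7 + Y² (V(Y) = 7 + Y*Y = 7 + Y²)
v(U) = 11/(2*U) (v(U) = ((7 + (-1)²) + 3)/(U + U) = ((7 + 1) + 3)/((2*U)) = (8 + 3)*(1/(2*U)) = 11*(1/(2*U)) = 11/(2*U))
Q(34 - 33, 125)*v(-2) = (34 - 33)*((11/2)/(-2)) = 1*((11/2)*(-½)) = 1*(-11/4) = -11/4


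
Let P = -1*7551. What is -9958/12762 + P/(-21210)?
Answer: -19140553/45113670 ≈ -0.42427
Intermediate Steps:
P = -7551
-9958/12762 + P/(-21210) = -9958/12762 - 7551/(-21210) = -9958*1/12762 - 7551*(-1/21210) = -4979/6381 + 2517/7070 = -19140553/45113670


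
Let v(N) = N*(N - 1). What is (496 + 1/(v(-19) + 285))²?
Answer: 108795085281/442225 ≈ 2.4602e+5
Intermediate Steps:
v(N) = N*(-1 + N)
(496 + 1/(v(-19) + 285))² = (496 + 1/(-19*(-1 - 19) + 285))² = (496 + 1/(-19*(-20) + 285))² = (496 + 1/(380 + 285))² = (496 + 1/665)² = (329841/665)² = 108795085281/442225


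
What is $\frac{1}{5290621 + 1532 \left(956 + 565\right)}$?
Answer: $\frac{1}{7620793} \approx 1.3122 \cdot 10^{-7}$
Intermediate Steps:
$\frac{1}{5290621 + 1532 \left(956 + 565\right)} = \frac{1}{5290621 + 1532 \cdot 1521} = \frac{1}{5290621 + 2330172} = \frac{1}{7620793}$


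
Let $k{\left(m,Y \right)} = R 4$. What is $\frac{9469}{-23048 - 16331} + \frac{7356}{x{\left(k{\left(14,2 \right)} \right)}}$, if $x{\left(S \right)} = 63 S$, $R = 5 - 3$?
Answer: $\frac{23741629}{1653918} \approx 14.355$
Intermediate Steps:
$R = 2$
$k{\left(m,Y \right)} = 8$ ($k{\left(m,Y \right)} = 2 \cdot 4 = 8$)
$\frac{9469}{-23048 - 16331} + \frac{7356}{x{\left(k{\left(14,2 \right)} \right)}} = \frac{9469}{-23048 - 16331} + \frac{7356}{63 \cdot 8} = \frac{9469}{-39379} + \frac{7356}{504} = 9469 \left(- \frac{1}{39379}\right) + 7356 \cdot \frac{1}{504} = - \frac{9469}{39379} + \frac{613}{42} = \frac{23741629}{1653918}$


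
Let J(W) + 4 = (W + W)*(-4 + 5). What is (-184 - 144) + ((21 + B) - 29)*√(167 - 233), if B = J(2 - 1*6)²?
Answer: -328 + 136*I*√66 ≈ -328.0 + 1104.9*I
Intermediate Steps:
J(W) = -4 + 2*W (J(W) = -4 + (W + W)*(-4 + 5) = -4 + (2*W)*1 = -4 + 2*W)
B = 144 (B = (-4 + 2*(2 - 1*6))² = (-4 + 2*(2 - 6))² = (-4 + 2*(-4))² = (-4 - 8)² = (-12)² = 144)
(-184 - 144) + ((21 + B) - 29)*√(167 - 233) = (-184 - 144) + ((21 + 144) - 29)*√(167 - 233) = -328 + (165 - 29)*√(-66) = -328 + 136*(I*√66) = -328 + 136*I*√66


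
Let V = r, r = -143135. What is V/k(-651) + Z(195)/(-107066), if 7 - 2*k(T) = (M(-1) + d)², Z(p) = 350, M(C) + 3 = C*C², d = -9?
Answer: 7662431780/4336173 ≈ 1767.1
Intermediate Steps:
M(C) = -3 + C³ (M(C) = -3 + C*C² = -3 + C³)
V = -143135
k(T) = -81 (k(T) = 7/2 - ((-3 + (-1)³) - 9)²/2 = 7/2 - ((-3 - 1) - 9)²/2 = 7/2 - (-4 - 9)²/2 = 7/2 - ½*(-13)² = 7/2 - ½*169 = 7/2 - 169/2 = -81)
V/k(-651) + Z(195)/(-107066) = -143135/(-81) + 350/(-107066) = -143135*(-1/81) + 350*(-1/107066) = 143135/81 - 175/53533 = 7662431780/4336173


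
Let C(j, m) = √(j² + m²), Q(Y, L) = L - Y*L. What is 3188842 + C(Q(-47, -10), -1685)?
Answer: 3188842 + 5*√122785 ≈ 3.1906e+6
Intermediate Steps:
Q(Y, L) = L - L*Y
3188842 + C(Q(-47, -10), -1685) = 3188842 + √((-10*(1 - 1*(-47)))² + (-1685)²) = 3188842 + √((-10*(1 + 47))² + 2839225) = 3188842 + √((-10*48)² + 2839225) = 3188842 + √((-480)² + 2839225) = 3188842 + √(230400 + 2839225) = 3188842 + √3069625 = 3188842 + 5*√122785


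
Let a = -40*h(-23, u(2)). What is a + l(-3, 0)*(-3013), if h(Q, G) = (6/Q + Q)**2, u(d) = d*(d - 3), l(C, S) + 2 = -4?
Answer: -1885738/529 ≈ -3564.7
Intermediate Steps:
l(C, S) = -6 (l(C, S) = -2 - 4 = -6)
u(d) = d*(-3 + d)
h(Q, G) = (Q + 6/Q)**2
a = -11449000/529 (a = -40*(6 + (-23)**2)**2/(-23)**2 = -40*(6 + 529)**2/529 = -40*535**2/529 = -40*286225/529 = -11449000/529 ≈ -21643.)
a + l(-3, 0)*(-3013) = -11449000/529 - 6*(-3013) = -11449000/529 + 18078 = -1885738/529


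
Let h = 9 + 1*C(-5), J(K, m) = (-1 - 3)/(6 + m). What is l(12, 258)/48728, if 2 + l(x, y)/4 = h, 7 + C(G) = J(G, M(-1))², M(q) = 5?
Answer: 8/737011 ≈ 1.0855e-5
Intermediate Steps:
J(K, m) = -4/(6 + m)
C(G) = -831/121 (C(G) = -7 + (-4/(6 + 5))² = -7 + (-4/11)² = -7 + 16/121 = -831/121)
h = 258/121 (h = 9 + 1*(-831/121) = 9 - 831/121 = 258/121 ≈ 2.1322)
l(x, y) = 64/121 (l(x, y) = -8 + 4*(258/121) = -8 + 1032/121 = 64/121)
l(12, 258)/48728 = (64/121)/48728 = (64/121)*(1/48728) = 8/737011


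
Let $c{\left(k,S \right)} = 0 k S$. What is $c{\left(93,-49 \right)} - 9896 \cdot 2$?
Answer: $-19792$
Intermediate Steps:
$c{\left(k,S \right)} = 0$ ($c{\left(k,S \right)} = 0 S = 0$)
$c{\left(93,-49 \right)} - 9896 \cdot 2 = 0 - 9896 \cdot 2 = 0 - 19792 = -19792$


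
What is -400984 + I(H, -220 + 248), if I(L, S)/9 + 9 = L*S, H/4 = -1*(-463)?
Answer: 65639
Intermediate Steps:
H = 1852 (H = 4*(-1*(-463)) = 4*463 = 1852)
I(L, S) = -81 + 9*L*S (I(L, S) = -81 + 9*(L*S) = -81 + 9*L*S)
-400984 + I(H, -220 + 248) = -400984 + (-81 + 9*1852*(-220 + 248)) = -400984 + (-81 + 9*1852*28) = -400984 + (-81 + 466704) = -400984 + 466623 = 65639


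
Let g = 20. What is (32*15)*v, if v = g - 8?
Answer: 5760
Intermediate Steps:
v = 12 (v = 20 - 8 = 12)
(32*15)*v = (32*15)*12 = 480*12 = 5760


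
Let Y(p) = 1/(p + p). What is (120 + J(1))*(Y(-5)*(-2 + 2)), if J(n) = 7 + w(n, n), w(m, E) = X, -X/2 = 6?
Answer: 0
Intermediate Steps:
X = -12 (X = -2*6 = -12)
w(m, E) = -12
Y(p) = 1/(2*p)
J(n) = -5 (J(n) = 7 - 12 = -5)
(120 + J(1))*(Y(-5)*(-2 + 2)) = (120 - 5)*(((1/2)/(-5))*(-2 + 2)) = 115*(((1/2)*(-1/5))*0) = 115*(-1/10*0) = 115*0 = 0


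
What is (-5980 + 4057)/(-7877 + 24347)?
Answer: -641/5490 ≈ -0.11676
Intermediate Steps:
(-5980 + 4057)/(-7877 + 24347) = -1923/16470 = -1923*1/16470 = -641/5490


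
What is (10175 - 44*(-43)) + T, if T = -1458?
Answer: 10609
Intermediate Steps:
(10175 - 44*(-43)) + T = (10175 - 44*(-43)) - 1458 = (10175 + 1892) - 1458 = 12067 - 1458 = 10609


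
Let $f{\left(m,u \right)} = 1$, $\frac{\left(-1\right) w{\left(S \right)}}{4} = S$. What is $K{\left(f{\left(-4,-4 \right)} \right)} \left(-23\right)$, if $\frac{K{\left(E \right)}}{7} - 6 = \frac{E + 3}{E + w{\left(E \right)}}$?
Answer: $- \frac{2254}{3} \approx -751.33$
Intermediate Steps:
$w{\left(S \right)} = - 4 S$
$K{\left(E \right)} = 42 - \frac{7 \left(3 + E\right)}{3 E}$ ($K{\left(E \right)} = 42 + 7 \frac{E + 3}{E - 4 E} = 42 + 7 \frac{3 + E}{\left(-3\right) E} = 42 + 7 \left(3 + E\right) \left(- \frac{1}{3 E}\right) = 42 + 7 \left(- \frac{3 + E}{3 E}\right) = 42 - \frac{7 \left(3 + E\right)}{3 E}$)
$K{\left(f{\left(-4,-4 \right)} \right)} \left(-23\right) = \left(\frac{119}{3} - \frac{7}{1}\right) \left(-23\right) = \left(\frac{119}{3} - 7\right) \left(-23\right) = \frac{98}{3} \left(-23\right) = - \frac{2254}{3}$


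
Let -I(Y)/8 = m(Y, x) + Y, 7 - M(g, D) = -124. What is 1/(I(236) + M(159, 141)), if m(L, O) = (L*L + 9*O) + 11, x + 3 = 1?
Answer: -1/447269 ≈ -2.2358e-6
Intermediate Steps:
x = -2 (x = -3 + 1 = -2)
m(L, O) = 11 + L**2 + 9*O (m(L, O) = (L**2 + 9*O) + 11 = 11 + L**2 + 9*O)
M(g, D) = 131 (M(g, D) = 7 - 1*(-124) = 7 + 124 = 131)
I(Y) = 56 - 8*Y - 8*Y**2 (I(Y) = -8*((11 + Y**2 + 9*(-2)) + Y) = -8*((11 + Y**2 - 18) + Y) = -8*((-7 + Y**2) + Y) = -8*(-7 + Y + Y**2) = 56 - 8*Y - 8*Y**2)
1/(I(236) + M(159, 141)) = 1/((56 - 8*236 - 8*236**2) + 131) = 1/((56 - 1888 - 8*55696) + 131) = 1/((56 - 1888 - 445568) + 131) = 1/(-447400 + 131) = 1/(-447269) = -1/447269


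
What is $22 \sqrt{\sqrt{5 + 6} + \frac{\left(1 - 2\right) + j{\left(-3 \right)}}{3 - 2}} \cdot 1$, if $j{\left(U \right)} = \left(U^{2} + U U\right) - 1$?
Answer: $22 \sqrt{16 + \sqrt{11}} \approx 96.692$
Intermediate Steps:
$j{\left(U \right)} = -1 + 2 U^{2}$ ($j{\left(U \right)} = \left(U^{2} + U^{2}\right) - 1 = 2 U^{2} - 1 = -1 + 2 U^{2}$)
$22 \sqrt{\sqrt{5 + 6} + \frac{\left(1 - 2\right) + j{\left(-3 \right)}}{3 - 2}} \cdot 1 = 22 \sqrt{\sqrt{5 + 6} + \frac{\left(1 - 2\right) - \left(1 - 2 \left(-3\right)^{2}\right)}{3 - 2}} \cdot 1 = 22 \sqrt{\sqrt{11} + \frac{-1 + \left(-1 + 2 \cdot 9\right)}{1}} \cdot 1 = 22 \sqrt{\sqrt{11} + \left(-1 + \left(-1 + 18\right)\right) 1} \cdot 1 = 22 \sqrt{\sqrt{11} + \left(-1 + 17\right) 1} \cdot 1 = 22 \sqrt{\sqrt{11} + 16 \cdot 1} \cdot 1 = 22 \sqrt{\sqrt{11} + 16} \cdot 1 = 22 \sqrt{16 + \sqrt{11}} \cdot 1 = 22 \sqrt{16 + \sqrt{11}}$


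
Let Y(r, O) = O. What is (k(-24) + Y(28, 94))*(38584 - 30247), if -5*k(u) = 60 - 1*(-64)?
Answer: 2884602/5 ≈ 5.7692e+5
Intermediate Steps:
k(u) = -124/5 (k(u) = -(60 - 1*(-64))/5 = -(60 + 64)/5 = -⅕*124 = -124/5)
(k(-24) + Y(28, 94))*(38584 - 30247) = (-124/5 + 94)*(38584 - 30247) = (346/5)*8337 = 2884602/5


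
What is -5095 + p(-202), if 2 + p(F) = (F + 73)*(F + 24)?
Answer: 17865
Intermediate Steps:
p(F) = -2 + (24 + F)*(73 + F) (p(F) = -2 + (F + 73)*(F + 24) = -2 + (73 + F)*(24 + F) = -2 + (24 + F)*(73 + F))
-5095 + p(-202) = -5095 + (1750 + (-202)**2 + 97*(-202)) = -5095 + (1750 + 40804 - 19594) = -5095 + 22960 = 17865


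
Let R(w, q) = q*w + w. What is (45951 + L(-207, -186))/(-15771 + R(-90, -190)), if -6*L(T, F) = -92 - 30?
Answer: 19702/531 ≈ 37.104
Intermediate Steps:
R(w, q) = w + q*w
L(T, F) = 61/3 (L(T, F) = -(-92 - 30)/6 = -⅙*(-122) = 61/3)
(45951 + L(-207, -186))/(-15771 + R(-90, -190)) = (45951 + 61/3)/(-15771 - 90*(1 - 190)) = 137914/(3*(-15771 - 90*(-189))) = 137914/(3*(-15771 + 17010)) = (137914/3)/1239 = (137914/3)*(1/1239) = 19702/531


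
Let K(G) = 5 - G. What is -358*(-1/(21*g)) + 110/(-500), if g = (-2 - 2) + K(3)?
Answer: -9181/1050 ≈ -8.7438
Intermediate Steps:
g = -2 (g = (-2 - 2) + (5 - 1*3) = -4 + (5 - 3) = -4 + 2 = -2)
-358*(-1/(21*g)) + 110/(-500) = -358/((-21*(-2))) + 110/(-500) = -358/42 + 110*(-1/500) = -358*1/42 - 11/50 = -179/21 - 11/50 = -9181/1050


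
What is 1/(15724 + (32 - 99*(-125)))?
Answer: 1/28131 ≈ 3.5548e-5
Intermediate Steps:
1/(15724 + (32 - 99*(-125))) = 1/(15724 + (32 + 12375)) = 1/(15724 + 12407) = 1/28131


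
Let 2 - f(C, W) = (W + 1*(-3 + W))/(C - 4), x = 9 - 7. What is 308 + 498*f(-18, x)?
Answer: 14593/11 ≈ 1326.6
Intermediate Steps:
x = 2
f(C, W) = 2 - (-3 + 2*W)/(-4 + C) (f(C, W) = 2 - (W + 1*(-3 + W))/(C - 4) = 2 - (W + (-3 + W))/(-4 + C) = 2 - (-3 + 2*W)/(-4 + C))
308 + 498*f(-18, x) = 308 + 498*((-5 - 2*2 + 2*(-18))/(-4 - 18)) = 308 + 498*((-5 - 4 - 36)/(-22)) = 308 + 498*(-1/22*(-45)) = 308 + 498*(45/22) = 308 + 11205/11 = 14593/11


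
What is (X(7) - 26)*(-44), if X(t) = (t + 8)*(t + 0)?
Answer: -3476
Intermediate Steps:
X(t) = t*(8 + t) (X(t) = (8 + t)*t = t*(8 + t))
(X(7) - 26)*(-44) = (7*(8 + 7) - 26)*(-44) = (7*15 - 26)*(-44) = (105 - 26)*(-44) = 79*(-44) = -3476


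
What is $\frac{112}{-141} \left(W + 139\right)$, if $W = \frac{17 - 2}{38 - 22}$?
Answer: $- \frac{15673}{141} \approx -111.16$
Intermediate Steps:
$W = \frac{15}{16} \approx 0.9375$
$\frac{112}{-141} \left(W + 139\right) = \frac{112}{-141} \left(\frac{15}{16} + 139\right) = 112 \left(- \frac{1}{141}\right) \frac{2239}{16} = \left(- \frac{112}{141}\right) \frac{2239}{16} = - \frac{15673}{141}$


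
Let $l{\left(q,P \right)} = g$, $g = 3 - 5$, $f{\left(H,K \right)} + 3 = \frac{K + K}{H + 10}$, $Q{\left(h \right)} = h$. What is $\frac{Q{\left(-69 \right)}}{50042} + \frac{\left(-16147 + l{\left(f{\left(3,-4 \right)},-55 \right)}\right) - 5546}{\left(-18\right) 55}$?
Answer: $\frac{54279644}{2477079} \approx 21.913$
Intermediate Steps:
$f{\left(H,K \right)} = -3 + \frac{2 K}{10 + H}$ ($f{\left(H,K \right)} = -3 + \frac{K + K}{H + 10} = -3 + \frac{2 K}{10 + H}$)
$g = -2$
$l{\left(q,P \right)} = -2$
$\frac{Q{\left(-69 \right)}}{50042} + \frac{\left(-16147 + l{\left(f{\left(3,-4 \right)},-55 \right)}\right) - 5546}{\left(-18\right) 55} = - \frac{69}{50042} + \frac{\left(-16147 - 2\right) - 5546}{\left(-18\right) 55} = \left(-69\right) \frac{1}{50042} + \frac{-16149 - 5546}{-990} = - \frac{69}{50042} - - \frac{4339}{198} = - \frac{69}{50042} + \frac{4339}{198} = \frac{54279644}{2477079}$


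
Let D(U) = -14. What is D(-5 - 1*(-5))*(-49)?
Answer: 686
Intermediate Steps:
D(-5 - 1*(-5))*(-49) = -14*(-49) = 686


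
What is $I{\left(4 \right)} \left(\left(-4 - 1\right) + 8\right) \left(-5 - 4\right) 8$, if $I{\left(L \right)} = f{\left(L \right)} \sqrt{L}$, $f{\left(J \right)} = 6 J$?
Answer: $-10368$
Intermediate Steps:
$I{\left(L \right)} = 6 L^{\frac{3}{2}}$ ($I{\left(L \right)} = 6 L \sqrt{L} = 6 L^{\frac{3}{2}}$)
$I{\left(4 \right)} \left(\left(-4 - 1\right) + 8\right) \left(-5 - 4\right) 8 = 6 \cdot 4^{\frac{3}{2}} \left(\left(-4 - 1\right) + 8\right) \left(-5 - 4\right) 8 = 6 \cdot 8 \left(-5 + 8\right) \left(-9\right) 8 = 48 \cdot 3 \left(-9\right) 8 = 48 \left(-27\right) 8 = \left(-1296\right) 8 = -10368$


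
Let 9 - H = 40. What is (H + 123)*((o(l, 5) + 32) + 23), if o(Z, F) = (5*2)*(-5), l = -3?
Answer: 460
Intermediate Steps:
H = -31 (H = 9 - 1*40 = 9 - 40 = -31)
o(Z, F) = -50 (o(Z, F) = 10*(-5) = -50)
(H + 123)*((o(l, 5) + 32) + 23) = (-31 + 123)*((-50 + 32) + 23) = 92*(-18 + 23) = 92*5 = 460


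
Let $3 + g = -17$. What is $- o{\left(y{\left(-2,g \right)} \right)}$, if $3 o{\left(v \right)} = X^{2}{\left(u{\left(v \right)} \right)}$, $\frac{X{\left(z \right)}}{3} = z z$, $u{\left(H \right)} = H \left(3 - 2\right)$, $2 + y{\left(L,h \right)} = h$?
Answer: $-702768$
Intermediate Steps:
$g = -20$ ($g = -3 - 17 = -20$)
$y{\left(L,h \right)} = -2 + h$
$u{\left(H \right)} = H$ ($u{\left(H \right)} = H 1 = H$)
$X{\left(z \right)} = 3 z^{2}$ ($X{\left(z \right)} = 3 z z = 3 z^{2}$)
$o{\left(v \right)} = 3 v^{4}$ ($o{\left(v \right)} = \frac{\left(3 v^{2}\right)^{2}}{3} = \frac{9 v^{4}}{3} = 3 v^{4}$)
$- o{\left(y{\left(-2,g \right)} \right)} = - 3 \left(-2 - 20\right)^{4} = - 3 \left(-22\right)^{4} = - 3 \cdot 234256 = \left(-1\right) 702768 = -702768$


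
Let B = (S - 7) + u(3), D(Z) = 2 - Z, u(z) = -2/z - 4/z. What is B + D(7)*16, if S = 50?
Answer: -39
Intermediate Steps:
u(z) = -6/z
B = 41 (B = (50 - 7) - 6/3 = 43 - 6*⅓ = 43 - 2 = 41)
B + D(7)*16 = 41 + (2 - 1*7)*16 = 41 + (2 - 7)*16 = 41 - 5*16 = 41 - 80 = -39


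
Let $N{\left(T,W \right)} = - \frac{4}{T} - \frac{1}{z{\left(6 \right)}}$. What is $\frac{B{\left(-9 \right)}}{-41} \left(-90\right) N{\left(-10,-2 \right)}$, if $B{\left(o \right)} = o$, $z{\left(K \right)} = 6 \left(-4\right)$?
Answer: $- \frac{1431}{164} \approx -8.7256$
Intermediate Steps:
$z{\left(K \right)} = -24$
$N{\left(T,W \right)} = \frac{1}{24} - \frac{4}{T}$ ($N{\left(T,W \right)} = - \frac{4}{T} - \frac{1}{-24} = - \frac{4}{T} - - \frac{1}{24} = - \frac{4}{T} + \frac{1}{24} = \frac{1}{24} - \frac{4}{T}$)
$\frac{B{\left(-9 \right)}}{-41} \left(-90\right) N{\left(-10,-2 \right)} = - \frac{9}{-41} \left(-90\right) \frac{-96 - 10}{24 \left(-10\right)} = \left(-9\right) \left(- \frac{1}{41}\right) \left(-90\right) \frac{1}{24} \left(- \frac{1}{10}\right) \left(-106\right) = \frac{9}{41} \left(-90\right) \frac{53}{120} = \left(- \frac{810}{41}\right) \frac{53}{120} = - \frac{1431}{164}$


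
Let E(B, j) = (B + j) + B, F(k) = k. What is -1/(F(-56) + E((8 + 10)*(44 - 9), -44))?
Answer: -1/1160 ≈ -0.00086207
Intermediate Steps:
E(B, j) = j + 2*B
-1/(F(-56) + E((8 + 10)*(44 - 9), -44)) = -1/(-56 + (-44 + 2*((8 + 10)*(44 - 9)))) = -1/(-56 + (-44 + 2*(18*35))) = -1/(-56 + (-44 + 2*630)) = -1/(-56 + (-44 + 1260)) = -1/(-56 + 1216) = -1/1160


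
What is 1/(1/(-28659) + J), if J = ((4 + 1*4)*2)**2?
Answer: 28659/7336703 ≈ 0.0039063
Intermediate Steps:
J = 256 (J = ((4 + 4)*2)**2 = (8*2)**2 = 16**2 = 256)
1/(1/(-28659) + J) = 1/(1/(-28659) + 256) = 1/(-1/28659 + 256) = 1/(7336703/28659) = 28659/7336703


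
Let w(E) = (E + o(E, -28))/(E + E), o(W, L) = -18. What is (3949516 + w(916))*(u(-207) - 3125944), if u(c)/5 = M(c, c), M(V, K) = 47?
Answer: -11308055942912445/916 ≈ -1.2345e+13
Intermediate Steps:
u(c) = 235 (u(c) = 5*47 = 235)
w(E) = (-18 + E)/(2*E) (w(E) = (E - 18)/(E + E) = (-18 + E)/((2*E)) = (-18 + E)*(1/(2*E)) = (-18 + E)/(2*E))
(3949516 + w(916))*(u(-207) - 3125944) = (3949516 + (½)*(-18 + 916)/916)*(235 - 3125944) = (3949516 + (½)*(1/916)*898)*(-3125709) = (3949516 + 449/916)*(-3125709) = (3617757105/916)*(-3125709) = -11308055942912445/916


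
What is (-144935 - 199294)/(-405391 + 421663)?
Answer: -114743/5424 ≈ -21.155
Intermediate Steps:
(-144935 - 199294)/(-405391 + 421663) = -344229/16272 = -344229*1/16272 = -114743/5424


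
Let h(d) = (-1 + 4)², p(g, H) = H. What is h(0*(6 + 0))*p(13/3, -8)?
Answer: -72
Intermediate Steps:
h(d) = 9 (h(d) = 3² = 9)
h(0*(6 + 0))*p(13/3, -8) = 9*(-8) = -72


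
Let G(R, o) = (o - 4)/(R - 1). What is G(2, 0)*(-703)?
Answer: 2812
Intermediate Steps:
G(R, o) = (-4 + o)/(-1 + R)
G(2, 0)*(-703) = ((-4 + 0)/(-1 + 2))*(-703) = (-4/1)*(-703) = (1*(-4))*(-703) = -4*(-703) = 2812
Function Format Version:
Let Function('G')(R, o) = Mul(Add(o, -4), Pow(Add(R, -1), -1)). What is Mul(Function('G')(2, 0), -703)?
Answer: 2812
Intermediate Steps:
Function('G')(R, o) = Mul(Pow(Add(-1, R), -1), Add(-4, o)) (Function('G')(R, o) = Mul(Add(-4, o), Pow(Add(-1, R), -1)) = Mul(Pow(Add(-1, R), -1), Add(-4, o)))
Mul(Function('G')(2, 0), -703) = Mul(Mul(Pow(Add(-1, 2), -1), Add(-4, 0)), -703) = Mul(Mul(Pow(1, -1), -4), -703) = Mul(Mul(1, -4), -703) = Mul(-4, -703) = 2812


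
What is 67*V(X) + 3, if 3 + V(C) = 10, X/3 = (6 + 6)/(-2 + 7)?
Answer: 472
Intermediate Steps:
X = 36/5 (X = 3*((6 + 6)/(-2 + 7)) = 3*(12/5) = 36/5 ≈ 7.2000)
V(C) = 7 (V(C) = -3 + 10 = 7)
67*V(X) + 3 = 67*7 + 3 = 469 + 3 = 472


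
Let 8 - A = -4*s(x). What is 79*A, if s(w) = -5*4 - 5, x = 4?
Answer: -7268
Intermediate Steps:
s(w) = -25 (s(w) = -20 - 5 = -25)
A = -92 (A = 8 - (-4)*(-25) = 8 - 1*100 = 8 - 100 = -92)
79*A = 79*(-92) = -7268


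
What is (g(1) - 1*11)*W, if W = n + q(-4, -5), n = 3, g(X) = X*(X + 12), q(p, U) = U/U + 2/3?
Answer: 28/3 ≈ 9.3333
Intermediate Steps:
q(p, U) = 5/3 (q(p, U) = 1 + 2*(⅓) = 1 + ⅔ = 5/3)
g(X) = X*(12 + X)
W = 14/3 (W = 3 + 5/3 = 14/3 ≈ 4.6667)
(g(1) - 1*11)*W = (1*(12 + 1) - 1*11)*(14/3) = (1*13 - 11)*(14/3) = (13 - 11)*(14/3) = 2*(14/3) = 28/3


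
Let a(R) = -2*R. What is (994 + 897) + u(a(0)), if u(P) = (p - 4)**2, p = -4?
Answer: 1955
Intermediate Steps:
u(P) = 64 (u(P) = (-4 - 4)**2 = (-8)**2 = 64)
(994 + 897) + u(a(0)) = (994 + 897) + 64 = 1891 + 64 = 1955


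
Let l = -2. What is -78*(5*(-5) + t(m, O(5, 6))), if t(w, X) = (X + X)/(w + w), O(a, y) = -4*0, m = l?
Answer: 1950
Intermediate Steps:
m = -2
O(a, y) = 0
t(w, X) = X/w (t(w, X) = (2*X)/((2*w)) = (2*X)*(1/(2*w)) = X/w)
-78*(5*(-5) + t(m, O(5, 6))) = -78*(5*(-5) + 0/(-2)) = -78*(-25 + 0*(-½)) = -78*(-25 + 0) = -78*(-25) = 1950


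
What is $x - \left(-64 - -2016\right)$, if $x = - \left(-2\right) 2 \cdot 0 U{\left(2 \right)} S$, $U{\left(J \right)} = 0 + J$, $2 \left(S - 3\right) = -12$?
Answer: $-1952$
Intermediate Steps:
$S = -3$ ($S = 3 + \frac{1}{2} \left(-12\right) = 3 - 6 = -3$)
$U{\left(J \right)} = J$
$x = 0$ ($x = - \left(-2\right) 2 \cdot 0 \cdot 2 \left(-3\right) = - \left(-4\right) 0 \cdot 2 \left(-3\right) = - 0 \cdot 2 \left(-3\right) = - 0 \left(-3\right) = \left(-1\right) 0 = 0$)
$x - \left(-64 - -2016\right) = 0 - \left(-64 - -2016\right) = 0 - \left(-64 + 2016\right) = 0 - 1952 = -1952$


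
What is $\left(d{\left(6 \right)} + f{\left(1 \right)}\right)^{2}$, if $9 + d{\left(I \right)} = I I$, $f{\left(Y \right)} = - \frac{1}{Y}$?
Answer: $676$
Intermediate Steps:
$d{\left(I \right)} = -9 + I^{2}$ ($d{\left(I \right)} = -9 + I I = -9 + I^{2}$)
$\left(d{\left(6 \right)} + f{\left(1 \right)}\right)^{2} = \left(\left(-9 + 6^{2}\right) - 1^{-1}\right)^{2} = \left(\left(-9 + 36\right) - 1\right)^{2} = \left(27 - 1\right)^{2} = 26^{2} = 676$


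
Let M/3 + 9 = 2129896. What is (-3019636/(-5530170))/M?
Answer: 1509818/17667955786185 ≈ 8.5455e-8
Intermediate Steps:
M = 6389661 (M = -27 + 3*2129896 = -27 + 6389688 = 6389661)
(-3019636/(-5530170))/M = -3019636/(-5530170)/6389661 = -3019636*(-1/5530170)*(1/6389661) = (1509818/2765085)*(1/6389661) = 1509818/17667955786185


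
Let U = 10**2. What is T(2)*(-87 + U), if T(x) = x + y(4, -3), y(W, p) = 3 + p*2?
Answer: -13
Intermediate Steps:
y(W, p) = 3 + 2*p
U = 100
T(x) = -3 + x (T(x) = x + (3 + 2*(-3)) = x + (3 - 6) = x - 3 = -3 + x)
T(2)*(-87 + U) = (-3 + 2)*(-87 + 100) = -1*13 = -13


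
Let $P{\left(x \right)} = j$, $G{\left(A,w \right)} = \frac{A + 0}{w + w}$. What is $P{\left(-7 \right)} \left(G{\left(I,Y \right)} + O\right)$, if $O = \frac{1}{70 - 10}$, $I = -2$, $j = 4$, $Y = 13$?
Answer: $- \frac{47}{195} \approx -0.24103$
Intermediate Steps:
$G{\left(A,w \right)} = \frac{A}{2 w}$
$O = \frac{1}{60} \approx 0.016667$
$P{\left(x \right)} = 4$
$P{\left(-7 \right)} \left(G{\left(I,Y \right)} + O\right) = 4 \left(\frac{1}{2} \left(-2\right) \frac{1}{13} + \frac{1}{60}\right) = 4 \left(- \frac{1}{13} + \frac{1}{60}\right) = 4 \left(- \frac{47}{780}\right) = - \frac{47}{195}$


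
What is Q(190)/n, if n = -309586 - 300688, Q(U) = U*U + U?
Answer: -18145/305137 ≈ -0.059465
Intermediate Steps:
Q(U) = U + U² (Q(U) = U² + U = U + U²)
n = -610274
Q(190)/n = (190*(1 + 190))/(-610274) = (190*191)*(-1/610274) = 36290*(-1/610274) = -18145/305137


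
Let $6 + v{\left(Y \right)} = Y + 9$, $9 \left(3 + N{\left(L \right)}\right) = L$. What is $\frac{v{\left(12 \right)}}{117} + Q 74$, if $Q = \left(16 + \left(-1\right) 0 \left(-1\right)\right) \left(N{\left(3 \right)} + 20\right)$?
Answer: $\frac{800389}{39} \approx 20523.0$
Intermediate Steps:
$N{\left(L \right)} = -3 + \frac{L}{9}$
$v{\left(Y \right)} = 3 + Y$ ($v{\left(Y \right)} = -6 + \left(Y + 9\right) = -6 + \left(9 + Y\right) = 3 + Y$)
$Q = \frac{832}{3}$ ($Q = \left(16 + \left(-1\right) 0 \left(-1\right)\right) \left(\left(-3 + \frac{1}{9} \cdot 3\right) + 20\right) = \left(16 + 0 \left(-1\right)\right) \left(\left(-3 + \frac{1}{3}\right) + 20\right) = \left(16 + 0\right) \left(- \frac{8}{3} + 20\right) = 16 \cdot \frac{52}{3} = \frac{832}{3} \approx 277.33$)
$\frac{v{\left(12 \right)}}{117} + Q 74 = \frac{3 + 12}{117} + \frac{832}{3} \cdot 74 = 15 \cdot \frac{1}{117} + \frac{61568}{3} = \frac{5}{39} + \frac{61568}{3} = \frac{800389}{39}$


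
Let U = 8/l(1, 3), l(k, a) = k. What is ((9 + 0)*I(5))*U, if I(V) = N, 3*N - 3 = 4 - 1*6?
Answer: 24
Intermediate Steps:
U = 8 (U = 8/1 = 8*1 = 8)
N = ⅓ (N = 1 + (4 - 1*6)/3 = 1 + (4 - 6)/3 = 1 + (⅓)*(-2) = 1 - ⅔ = ⅓ ≈ 0.33333)
I(V) = ⅓
((9 + 0)*I(5))*U = ((9 + 0)*(⅓))*8 = (9*(⅓))*8 = 3*8 = 24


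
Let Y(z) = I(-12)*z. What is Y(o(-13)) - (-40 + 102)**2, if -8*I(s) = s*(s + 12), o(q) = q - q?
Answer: -3844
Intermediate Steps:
o(q) = 0
I(s) = -s*(12 + s)/8 (I(s) = -s*(s + 12)/8 = -s*(12 + s)/8)
Y(z) = 0 (Y(z) = (-1/8*(-12)*(12 - 12))*z = (-1/8*(-12)*0)*z = 0*z = 0)
Y(o(-13)) - (-40 + 102)**2 = 0 - (-40 + 102)**2 = 0 - 1*62**2 = 0 - 1*3844 = 0 - 3844 = -3844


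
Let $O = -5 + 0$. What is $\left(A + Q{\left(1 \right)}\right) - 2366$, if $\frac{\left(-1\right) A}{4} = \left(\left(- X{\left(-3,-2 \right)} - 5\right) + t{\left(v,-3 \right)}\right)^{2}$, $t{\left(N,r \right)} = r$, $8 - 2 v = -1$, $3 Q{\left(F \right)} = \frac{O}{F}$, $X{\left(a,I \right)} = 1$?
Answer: $- \frac{8075}{3} \approx -2691.7$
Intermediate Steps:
$O = -5$
$Q{\left(F \right)} = - \frac{5}{3 F}$ ($Q{\left(F \right)} = \frac{\left(-5\right) \frac{1}{F}}{3} = - \frac{5}{3 F}$)
$v = \frac{9}{2}$ ($v = 4 - - \frac{1}{2} = 4 + \frac{1}{2} = \frac{9}{2} \approx 4.5$)
$A = -324$ ($A = - 4 \left(\left(\left(-1\right) 1 - 5\right) - 3\right)^{2} = - 4 \left(\left(-1 - 5\right) - 3\right)^{2} = - 4 \left(-6 - 3\right)^{2} = - 4 \left(-9\right)^{2} = \left(-4\right) 81 = -324$)
$\left(A + Q{\left(1 \right)}\right) - 2366 = \left(-324 - \frac{5}{3 \cdot 1}\right) - 2366 = \left(-324 - \frac{5}{3}\right) - 2366 = - \frac{977}{3} - 2366 = - \frac{8075}{3}$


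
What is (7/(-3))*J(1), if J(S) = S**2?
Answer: -7/3 ≈ -2.3333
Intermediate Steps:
(7/(-3))*J(1) = (7/(-3))*1**2 = (7*(-1/3))*1 = -7/3*1 = -7/3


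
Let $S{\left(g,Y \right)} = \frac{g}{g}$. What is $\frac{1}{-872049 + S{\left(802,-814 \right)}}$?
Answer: $- \frac{1}{872048} \approx -1.1467 \cdot 10^{-6}$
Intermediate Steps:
$S{\left(g,Y \right)} = 1$
$\frac{1}{-872049 + S{\left(802,-814 \right)}} = \frac{1}{-872049 + 1} = \frac{1}{-872048} = - \frac{1}{872048}$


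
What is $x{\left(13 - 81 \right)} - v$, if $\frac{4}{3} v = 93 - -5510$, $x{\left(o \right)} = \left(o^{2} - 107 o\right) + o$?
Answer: $\frac{30519}{4} \approx 7629.8$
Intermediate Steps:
$x{\left(o \right)} = o^{2} - 106 o$
$v = \frac{16809}{4}$ ($v = \frac{3 \left(93 - -5510\right)}{4} = \frac{3 \left(93 + 5510\right)}{4} = \frac{3}{4} \cdot 5603 = \frac{16809}{4} \approx 4202.3$)
$x{\left(13 - 81 \right)} - v = \left(13 - 81\right) \left(-106 + \left(13 - 81\right)\right) - \frac{16809}{4} = - 68 \left(-106 - 68\right) - \frac{16809}{4} = \left(-68\right) \left(-174\right) - \frac{16809}{4} = 11832 - \frac{16809}{4} = \frac{30519}{4}$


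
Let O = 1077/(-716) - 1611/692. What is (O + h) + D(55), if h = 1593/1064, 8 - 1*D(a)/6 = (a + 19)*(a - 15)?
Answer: -583667641365/32948888 ≈ -17714.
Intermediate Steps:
O = -237345/61934 (O = 1077*(-1/716) - 1611*1/692 = -1077/716 - 1611/692 = -237345/61934 ≈ -3.8322)
D(a) = 48 - 6*(-15 + a)*(19 + a) (D(a) = 48 - 6*(a + 19)*(a - 15) = 48 - 6*(19 + a)*(-15 + a) = 48 - 6*(-15 + a)*(19 + a))
h = 1593/1064 (h = 1593*(1/1064) = 1593/1064 ≈ 1.4972)
(O + h) + D(55) = (-237345/61934 + 1593/1064) + (1758 - 24*55 - 6*55²) = -76937109/32948888 + (1758 - 1320 - 6*3025) = -76937109/32948888 + (1758 - 1320 - 18150) = -76937109/32948888 - 17712 = -583667641365/32948888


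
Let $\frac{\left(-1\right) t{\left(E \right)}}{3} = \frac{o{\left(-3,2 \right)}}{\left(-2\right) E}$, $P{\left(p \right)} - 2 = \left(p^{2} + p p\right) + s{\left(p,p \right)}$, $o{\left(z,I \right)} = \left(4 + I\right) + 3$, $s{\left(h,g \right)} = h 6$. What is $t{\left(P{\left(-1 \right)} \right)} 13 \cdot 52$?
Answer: $-4563$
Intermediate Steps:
$s{\left(h,g \right)} = 6 h$
$o{\left(z,I \right)} = 7 + I$
$P{\left(p \right)} = 2 + 2 p^{2} + 6 p$ ($P{\left(p \right)} = 2 + \left(\left(p^{2} + p p\right) + 6 p\right) = 2 + \left(\left(p^{2} + p^{2}\right) + 6 p\right) = 2 + \left(2 p^{2} + 6 p\right) = 2 + 2 p^{2} + 6 p$)
$t{\left(E \right)} = \frac{27}{2 E}$ ($t{\left(E \right)} = - 3 \frac{7 + 2}{\left(-2\right) E} = - 3 \cdot 9 \left(- \frac{1}{2 E}\right) = - 3 \left(- \frac{9}{2 E}\right) = \frac{27}{2 E}$)
$t{\left(P{\left(-1 \right)} \right)} 13 \cdot 52 = \frac{27}{2 \left(2 + 2 \left(-1\right)^{2} + 6 \left(-1\right)\right)} 13 \cdot 52 = \frac{27}{2 \left(2 + 2 \cdot 1 - 6\right)} 676 = \frac{27}{2 \left(2 + 2 - 6\right)} 676 = \frac{27}{2 \left(-2\right)} 676 = \frac{27}{2} \left(- \frac{1}{2}\right) 676 = \left(- \frac{27}{4}\right) 676 = -4563$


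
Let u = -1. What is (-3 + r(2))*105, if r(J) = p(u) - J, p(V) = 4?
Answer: -105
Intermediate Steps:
r(J) = 4 - J
(-3 + r(2))*105 = (-3 + (4 - 1*2))*105 = (-3 + (4 - 2))*105 = (-3 + 2)*105 = -1*105 = -105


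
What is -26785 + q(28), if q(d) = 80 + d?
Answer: -26677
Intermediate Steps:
-26785 + q(28) = -26785 + (80 + 28) = -26785 + 108 = -26677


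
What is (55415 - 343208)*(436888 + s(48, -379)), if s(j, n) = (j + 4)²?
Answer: -126511500456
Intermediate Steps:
s(j, n) = (4 + j)²
(55415 - 343208)*(436888 + s(48, -379)) = (55415 - 343208)*(436888 + (4 + 48)²) = -287793*(436888 + 52²) = -287793*(436888 + 2704) = -287793*439592 = -126511500456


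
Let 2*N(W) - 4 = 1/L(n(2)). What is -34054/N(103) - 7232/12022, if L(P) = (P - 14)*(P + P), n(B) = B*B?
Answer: -32752928544/1917509 ≈ -17081.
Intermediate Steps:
n(B) = B²
L(P) = 2*P*(-14 + P) (L(P) = (-14 + P)*(2*P) = 2*P*(-14 + P))
N(W) = 319/160 (N(W) = 2 + 1/(2*((2*2²*(-14 + 2²)))) = 2 + 1/(2*((2*4*(-14 + 4)))) = 2 + 1/(2*((2*4*(-10)))) = 2 + (½)/(-80) = 2 + (½)*(-1/80) = 2 - 1/160 = 319/160)
-34054/N(103) - 7232/12022 = -34054/319/160 - 7232/12022 = -34054*160/319 - 7232*1/12022 = -5448640/319 - 3616/6011 = -32752928544/1917509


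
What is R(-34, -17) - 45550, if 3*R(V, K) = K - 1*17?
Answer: -136684/3 ≈ -45561.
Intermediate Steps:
R(V, K) = -17/3 + K/3 (R(V, K) = (K - 1*17)/3 = (K - 17)/3 = (-17 + K)/3 = -17/3 + K/3)
R(-34, -17) - 45550 = (-17/3 + (⅓)*(-17)) - 45550 = (-17/3 - 17/3) - 45550 = -34/3 - 45550 = -136684/3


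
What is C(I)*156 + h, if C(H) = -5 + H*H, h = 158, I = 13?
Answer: 25742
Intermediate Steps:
C(H) = -5 + H²
C(I)*156 + h = (-5 + 13²)*156 + 158 = (-5 + 169)*156 + 158 = 164*156 + 158 = 25584 + 158 = 25742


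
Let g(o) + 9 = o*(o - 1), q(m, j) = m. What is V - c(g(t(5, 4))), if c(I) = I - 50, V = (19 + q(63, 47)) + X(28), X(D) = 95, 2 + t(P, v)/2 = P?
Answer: 206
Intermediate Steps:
t(P, v) = -4 + 2*P
V = 177 (V = (19 + 63) + 95 = 82 + 95 = 177)
g(o) = -9 + o*(-1 + o) (g(o) = -9 + o*(o - 1) = -9 + o*(-1 + o))
c(I) = -50 + I
V - c(g(t(5, 4))) = 177 - (-50 + (-9 + (-4 + 2*5)**2 - (-4 + 2*5))) = 177 - (-50 + (-9 + (-4 + 10)**2 - (-4 + 10))) = 177 - (-50 + (-9 + 6**2 - 1*6)) = 177 - (-50 + (-9 + 36 - 6)) = 177 - (-50 + 21) = 177 - 1*(-29) = 177 + 29 = 206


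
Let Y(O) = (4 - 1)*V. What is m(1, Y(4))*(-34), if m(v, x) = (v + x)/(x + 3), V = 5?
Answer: -272/9 ≈ -30.222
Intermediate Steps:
Y(O) = 15 (Y(O) = (4 - 1)*5 = 3*5 = 15)
m(v, x) = (v + x)/(3 + x)
m(1, Y(4))*(-34) = ((1 + 15)/(3 + 15))*(-34) = (16/18)*(-34) = ((1/18)*16)*(-34) = (8/9)*(-34) = -272/9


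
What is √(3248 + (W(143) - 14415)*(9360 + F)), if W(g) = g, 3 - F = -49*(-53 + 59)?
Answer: 4*I*√8613841 ≈ 11740.0*I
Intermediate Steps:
F = 297 (F = 3 - (-49)*(-53 + 59) = 3 - (-49)*6 = 3 - 1*(-294) = 3 + 294 = 297)
√(3248 + (W(143) - 14415)*(9360 + F)) = √(3248 + (143 - 14415)*(9360 + 297)) = √(3248 - 14272*9657) = √(3248 - 137824704) = √(-137821456) = 4*I*√8613841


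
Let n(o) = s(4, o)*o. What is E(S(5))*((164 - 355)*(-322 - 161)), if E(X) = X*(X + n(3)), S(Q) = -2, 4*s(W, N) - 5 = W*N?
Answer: -3966879/2 ≈ -1.9834e+6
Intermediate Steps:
s(W, N) = 5/4 + N*W/4 (s(W, N) = 5/4 + (W*N)/4 = 5/4 + (N*W)/4 = 5/4 + N*W/4)
n(o) = o*(5/4 + o) (n(o) = (5/4 + (¼)*o*4)*o = (5/4 + o)*o = o*(5/4 + o))
E(X) = X*(51/4 + X) (E(X) = X*(X + (¼)*3*(5 + 4*3)) = X*(X + (¼)*3*(5 + 12)) = X*(X + (¼)*3*17) = X*(X + 51/4) = X*(51/4 + X))
E(S(5))*((164 - 355)*(-322 - 161)) = ((¼)*(-2)*(51 + 4*(-2)))*((164 - 355)*(-322 - 161)) = ((¼)*(-2)*(51 - 8))*(-191*(-483)) = ((¼)*(-2)*43)*92253 = -43/2*92253 = -3966879/2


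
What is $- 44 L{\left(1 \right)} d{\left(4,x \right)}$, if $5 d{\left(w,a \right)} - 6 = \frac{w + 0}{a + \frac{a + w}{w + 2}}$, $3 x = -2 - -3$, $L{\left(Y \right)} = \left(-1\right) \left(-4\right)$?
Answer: $- \frac{32736}{95} \approx -344.59$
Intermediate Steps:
$L{\left(Y \right)} = 4$
$x = \frac{1}{3}$ ($x = \frac{-2 - -3}{3} = \frac{-2 + 3}{3} = \frac{1}{3} \cdot 1 = \frac{1}{3} \approx 0.33333$)
$d{\left(w,a \right)} = \frac{6}{5} + \frac{w}{5 \left(a + \frac{a + w}{2 + w}\right)}$ ($d{\left(w,a \right)} = \frac{6}{5} + \frac{\left(w + 0\right) \frac{1}{a + \frac{a + w}{w + 2}}}{5} = \frac{6}{5} + \frac{w \frac{1}{a + \frac{a + w}{2 + w}}}{5} = \frac{6}{5} + \frac{w}{5 \left(a + \frac{a + w}{2 + w}\right)}$)
$- 44 L{\left(1 \right)} d{\left(4,x \right)} = \left(-44\right) 4 \frac{4^{2} + 8 \cdot 4 + 18 \cdot \frac{1}{3} + 6 \cdot \frac{1}{3} \cdot 4}{5 \left(4 + 3 \cdot \frac{1}{3} + \frac{1}{3} \cdot 4\right)} = - 176 \frac{16 + 32 + 6 + 8}{5 \left(4 + 1 + \frac{4}{3}\right)} = - 176 \cdot \frac{1}{5} \frac{1}{\frac{19}{3}} \cdot 62 = - 176 \cdot \frac{1}{5} \cdot \frac{3}{19} \cdot 62 = \left(-176\right) \frac{186}{95} = - \frac{32736}{95}$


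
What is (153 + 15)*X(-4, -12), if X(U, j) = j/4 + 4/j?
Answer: -560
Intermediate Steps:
X(U, j) = 4/j + j/4 (X(U, j) = j*(¼) + 4/j = j/4 + 4/j = 4/j + j/4)
(153 + 15)*X(-4, -12) = (153 + 15)*(4/(-12) + (¼)*(-12)) = 168*(4*(-1/12) - 3) = 168*(-⅓ - 3) = 168*(-10/3) = -560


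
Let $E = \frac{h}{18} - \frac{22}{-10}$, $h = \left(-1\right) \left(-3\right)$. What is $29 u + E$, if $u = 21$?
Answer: $\frac{18341}{30} \approx 611.37$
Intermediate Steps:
$h = 3$
$E = \frac{71}{30}$ ($E = \frac{3}{18} - \frac{22}{-10} = 3 \cdot \frac{1}{18} - - \frac{11}{5} = \frac{1}{6} + \frac{11}{5} = \frac{71}{30} \approx 2.3667$)
$29 u + E = 29 \cdot 21 + \frac{71}{30} = 609 + \frac{71}{30} = \frac{18341}{30}$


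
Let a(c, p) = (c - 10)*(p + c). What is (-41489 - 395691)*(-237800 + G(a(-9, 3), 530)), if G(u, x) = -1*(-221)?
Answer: 103864787220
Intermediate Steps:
a(c, p) = (-10 + c)*(c + p)
G(u, x) = 221
(-41489 - 395691)*(-237800 + G(a(-9, 3), 530)) = (-41489 - 395691)*(-237800 + 221) = -437180*(-237579) = 103864787220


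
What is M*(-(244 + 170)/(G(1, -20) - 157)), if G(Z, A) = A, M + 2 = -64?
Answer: -9108/59 ≈ -154.37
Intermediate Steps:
M = -66 (M = -2 - 64 = -66)
M*(-(244 + 170)/(G(1, -20) - 157)) = -(-66)*(244 + 170)/(-20 - 157) = -(-66)*414/(-177) = -(-66)*414*(-1/177) = -(-66)*(-138)/59 = -66*138/59 = -9108/59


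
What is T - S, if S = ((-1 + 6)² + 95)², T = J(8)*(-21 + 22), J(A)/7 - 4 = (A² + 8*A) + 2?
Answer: -13462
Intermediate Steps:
J(A) = 42 + 7*A² + 56*A (J(A) = 28 + 7*((A² + 8*A) + 2) = 28 + 7*(2 + A² + 8*A) = 28 + (14 + 7*A² + 56*A) = 42 + 7*A² + 56*A)
T = 938 (T = (42 + 7*8² + 56*8)*(-21 + 22) = (42 + 7*64 + 448)*1 = (42 + 448 + 448)*1 = 938*1 = 938)
S = 14400 (S = (5² + 95)² = (25 + 95)² = 120² = 14400)
T - S = 938 - 1*14400 = 938 - 14400 = -13462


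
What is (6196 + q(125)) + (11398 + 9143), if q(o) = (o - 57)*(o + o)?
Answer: 43737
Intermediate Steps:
q(o) = 2*o*(-57 + o) (q(o) = (-57 + o)*(2*o) = 2*o*(-57 + o))
(6196 + q(125)) + (11398 + 9143) = (6196 + 2*125*(-57 + 125)) + (11398 + 9143) = (6196 + 2*125*68) + 20541 = (6196 + 17000) + 20541 = 23196 + 20541 = 43737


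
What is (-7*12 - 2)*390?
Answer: -33540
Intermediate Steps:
(-7*12 - 2)*390 = (-84 - 2)*390 = -86*390 = -33540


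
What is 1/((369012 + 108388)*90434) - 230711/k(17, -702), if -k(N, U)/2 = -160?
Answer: -124506627590341/172692766400 ≈ -720.97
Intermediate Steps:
k(N, U) = 320 (k(N, U) = -2*(-160) = 320)
1/((369012 + 108388)*90434) - 230711/k(17, -702) = 1/((369012 + 108388)*90434) - 230711/320 = (1/90434)/477400 - 230711*1/320 = (1/477400)*(1/90434) - 230711/320 = 1/43173191600 - 230711/320 = -124506627590341/172692766400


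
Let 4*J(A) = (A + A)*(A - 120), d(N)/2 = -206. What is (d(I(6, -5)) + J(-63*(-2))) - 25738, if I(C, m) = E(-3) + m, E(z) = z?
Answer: -25772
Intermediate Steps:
I(C, m) = -3 + m
d(N) = -412 (d(N) = 2*(-206) = -412)
J(A) = A*(-120 + A)/2 (J(A) = ((A + A)*(A - 120))/4 = ((2*A)*(-120 + A))/4 = (2*A*(-120 + A))/4 = A*(-120 + A)/2)
(d(I(6, -5)) + J(-63*(-2))) - 25738 = (-412 + (-63*(-2))*(-120 - 63*(-2))/2) - 25738 = (-412 + (1/2)*126*(-120 + 126)) - 25738 = (-412 + (1/2)*126*6) - 25738 = (-412 + 378) - 25738 = -34 - 25738 = -25772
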